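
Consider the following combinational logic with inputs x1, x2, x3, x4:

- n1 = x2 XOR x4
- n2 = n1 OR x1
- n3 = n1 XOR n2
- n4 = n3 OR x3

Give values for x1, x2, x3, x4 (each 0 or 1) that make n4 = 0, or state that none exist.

n4 = n3 OR x3 must be 0, so both n3 = 0 and x3 = 0.
n3 = n1 XOR n2 must be 0, so n1 and n2 are equal.
Check with x1=0 x2=1 x3=0 x4=0:
n1 = x2 XOR x4 = 1 XOR 0 = 1
n2 = n1 OR x1 = 1 OR 0 = 1
n3 = n1 XOR n2 = 1 XOR 1 = 0
n4 = n3 OR x3 = 0 OR 0 = 0
So n4 = 0 as required.

x1=0 x2=1 x3=0 x4=0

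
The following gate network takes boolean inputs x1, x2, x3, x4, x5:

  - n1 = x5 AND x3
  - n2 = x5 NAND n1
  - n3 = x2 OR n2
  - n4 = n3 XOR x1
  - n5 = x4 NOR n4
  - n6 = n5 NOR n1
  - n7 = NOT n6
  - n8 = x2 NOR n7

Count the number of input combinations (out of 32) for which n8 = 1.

n8 = x2 NOR n7 must be 1, so both x2 = 0 and n7 = 0.
n7 = NOT n6 must be 0, so n6 = 1.
n6 = n5 NOR n1 must be 1, so both n5 = 0 and n1 = 0.
Enumerating the 32 input combinations, 9 give n8 = 1 and 23 give n8 = 0.

9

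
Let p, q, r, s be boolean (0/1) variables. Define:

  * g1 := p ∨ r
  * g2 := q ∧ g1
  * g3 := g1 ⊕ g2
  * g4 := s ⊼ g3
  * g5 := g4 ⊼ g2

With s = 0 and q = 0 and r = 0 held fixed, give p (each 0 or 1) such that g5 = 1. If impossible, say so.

p=0

g5 = g4 ⊼ g2 must be 1, so at least one of g4, g2 is 0.
Check with s = 0 and q = 0 and r = 0 and p=0:
g1 = p ∨ r = 0 ∨ 0 = 0
g2 = q ∧ g1 = 0 ∧ 0 = 0
g3 = g1 ⊕ g2 = 0 ⊕ 0 = 0
g4 = s ⊼ g3 = 0 ⊼ 0 = 1
g5 = g4 ⊼ g2 = 1 ⊼ 0 = 1
So g5 = 1.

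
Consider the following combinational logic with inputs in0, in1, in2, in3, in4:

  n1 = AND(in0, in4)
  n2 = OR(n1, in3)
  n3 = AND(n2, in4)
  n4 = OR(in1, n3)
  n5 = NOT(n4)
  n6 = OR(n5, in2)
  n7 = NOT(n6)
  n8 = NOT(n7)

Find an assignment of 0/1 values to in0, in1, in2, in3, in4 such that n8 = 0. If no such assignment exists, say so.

n8 = NOT(n7) must be 0, so n7 = 1.
Check with in0=1 in1=0 in2=0 in3=1 in4=1:
n1 = AND(in0, in4) = AND(1, 1) = 1
n2 = OR(n1, in3) = OR(1, 1) = 1
n3 = AND(n2, in4) = AND(1, 1) = 1
n4 = OR(in1, n3) = OR(0, 1) = 1
n5 = NOT(n4) = NOT 1 = 0
n6 = OR(n5, in2) = OR(0, 0) = 0
n7 = NOT(n6) = NOT 0 = 1
n8 = NOT(n7) = NOT 1 = 0
So n8 = 0 as required.

in0=1 in1=0 in2=0 in3=1 in4=1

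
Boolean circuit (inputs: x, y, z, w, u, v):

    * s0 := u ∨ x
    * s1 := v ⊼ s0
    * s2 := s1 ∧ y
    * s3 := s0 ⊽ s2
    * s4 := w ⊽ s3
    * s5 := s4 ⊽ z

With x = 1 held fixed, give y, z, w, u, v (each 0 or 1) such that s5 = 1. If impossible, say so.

Check with x = 1 and y=0, z=0, w=1, u=1, v=1:
s0 = u ∨ x = 1 ∨ 1 = 1
s1 = v ⊼ s0 = 1 ⊼ 1 = 0
s2 = s1 ∧ y = 0 ∧ 0 = 0
s3 = s0 ⊽ s2 = 1 ⊽ 0 = 0
s4 = w ⊽ s3 = 1 ⊽ 0 = 0
s5 = s4 ⊽ z = 0 ⊽ 0 = 1
So s5 = 1.

y=0, z=0, w=1, u=1, v=1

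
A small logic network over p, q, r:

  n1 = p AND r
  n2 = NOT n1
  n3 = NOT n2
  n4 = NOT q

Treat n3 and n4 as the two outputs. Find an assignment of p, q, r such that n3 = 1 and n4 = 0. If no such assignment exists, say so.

Check with p=1 q=1 r=1:
n1 = p AND r = 1 AND 1 = 1
n2 = NOT n1 = NOT 1 = 0
n3 = NOT n2 = NOT 0 = 1
n4 = NOT q = NOT 1 = 0
So n3 = 1 and n4 = 0.

p=1 q=1 r=1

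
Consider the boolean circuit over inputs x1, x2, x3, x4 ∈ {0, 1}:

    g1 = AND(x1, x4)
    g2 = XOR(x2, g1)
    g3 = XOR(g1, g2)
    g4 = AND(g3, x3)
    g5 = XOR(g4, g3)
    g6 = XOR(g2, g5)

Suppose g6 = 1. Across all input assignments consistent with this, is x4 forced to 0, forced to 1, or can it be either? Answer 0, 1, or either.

Both values of x4 occur among assignments with g6 = 1:
  x4=0: x1=0, x2=1, x3=1, x4=0
  x4=1: x1=0, x2=1, x3=1, x4=1

either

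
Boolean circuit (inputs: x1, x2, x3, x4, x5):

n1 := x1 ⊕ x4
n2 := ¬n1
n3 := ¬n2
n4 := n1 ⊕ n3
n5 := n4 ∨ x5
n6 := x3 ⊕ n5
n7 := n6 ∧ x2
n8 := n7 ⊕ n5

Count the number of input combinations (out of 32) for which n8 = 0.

16

n8 = n7 ⊕ n5 must be 0, so n7 and n5 are equal.
Enumerating the 32 input combinations, 16 give n8 = 0 and 16 give n8 = 1.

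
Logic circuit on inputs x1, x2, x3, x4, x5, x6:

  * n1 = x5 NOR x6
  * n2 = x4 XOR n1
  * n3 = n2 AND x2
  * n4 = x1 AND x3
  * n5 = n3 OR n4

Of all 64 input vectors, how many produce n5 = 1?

n5 = n3 OR n4 must be 1, so at least one of n3, n4 is 1.
Enumerating the 64 input combinations, 28 give n5 = 1 and 36 give n5 = 0.

28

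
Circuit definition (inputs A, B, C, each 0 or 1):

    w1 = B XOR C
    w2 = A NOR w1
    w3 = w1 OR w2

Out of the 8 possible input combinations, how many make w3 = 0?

2

w3 = w1 OR w2 must be 0, so both w1 = 0 and w2 = 0.
w1 = B XOR C must be 0, so B and C are equal.
w2 = A NOR w1 must be 0, so at least one of A, w1 is 1.
Satisfying assignments:
  A=1, B=0, C=0
  A=1, B=1, C=1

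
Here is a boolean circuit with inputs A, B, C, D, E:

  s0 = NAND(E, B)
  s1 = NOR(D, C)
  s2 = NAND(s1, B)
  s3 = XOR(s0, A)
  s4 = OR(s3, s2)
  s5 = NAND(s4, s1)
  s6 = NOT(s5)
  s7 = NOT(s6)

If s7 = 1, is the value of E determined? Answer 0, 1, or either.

Both values of E occur among assignments with s7 = 1:
  E=0: A=0, B=0, C=0, D=1, E=0
  E=1: A=0, B=0, C=0, D=1, E=1

either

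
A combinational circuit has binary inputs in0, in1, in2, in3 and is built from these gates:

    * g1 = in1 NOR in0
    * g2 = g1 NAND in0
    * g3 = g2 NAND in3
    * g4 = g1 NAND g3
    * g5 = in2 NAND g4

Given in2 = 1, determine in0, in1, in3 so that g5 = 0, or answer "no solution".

in0=0 in1=0 in3=1

Check with in2 = 1 and in0=0, in1=0, in3=1:
g1 = in1 NOR in0 = 0 NOR 0 = 1
g2 = g1 NAND in0 = 1 NAND 0 = 1
g3 = g2 NAND in3 = 1 NAND 1 = 0
g4 = g1 NAND g3 = 1 NAND 0 = 1
g5 = in2 NAND g4 = 1 NAND 1 = 0
So g5 = 0.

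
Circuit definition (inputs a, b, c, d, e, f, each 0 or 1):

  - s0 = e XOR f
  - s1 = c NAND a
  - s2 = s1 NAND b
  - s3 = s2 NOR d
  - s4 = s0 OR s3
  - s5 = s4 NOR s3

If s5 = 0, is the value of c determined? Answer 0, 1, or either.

Both values of c occur among assignments with s5 = 0:
  c=0: a=0, b=0, c=0, d=0, e=0, f=1
  c=1: a=0, b=0, c=1, d=0, e=0, f=1

either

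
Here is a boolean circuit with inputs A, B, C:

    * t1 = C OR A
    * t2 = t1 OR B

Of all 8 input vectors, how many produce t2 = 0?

1

t2 = t1 OR B must be 0, so both t1 = 0 and B = 0.
t1 = C OR A must be 0, so both C = 0 and A = 0.
Satisfying assignments:
  A=0, B=0, C=0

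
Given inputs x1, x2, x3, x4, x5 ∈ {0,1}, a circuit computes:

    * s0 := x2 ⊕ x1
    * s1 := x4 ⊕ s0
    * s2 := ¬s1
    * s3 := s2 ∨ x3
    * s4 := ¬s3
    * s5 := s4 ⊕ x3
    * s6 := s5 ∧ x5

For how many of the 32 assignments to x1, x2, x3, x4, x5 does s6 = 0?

s6 = s5 ∧ x5 must be 0, so at least one of s5, x5 is 0.
Enumerating the 32 input combinations, 20 give s6 = 0 and 12 give s6 = 1.

20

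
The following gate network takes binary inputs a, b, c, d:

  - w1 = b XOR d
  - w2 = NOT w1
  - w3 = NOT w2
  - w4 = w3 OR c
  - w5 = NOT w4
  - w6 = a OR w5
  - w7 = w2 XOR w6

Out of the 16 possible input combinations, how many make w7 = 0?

10

w7 = w2 XOR w6 must be 0, so w2 and w6 are equal.
Enumerating the 16 input combinations, 10 give w7 = 0 and 6 give w7 = 1.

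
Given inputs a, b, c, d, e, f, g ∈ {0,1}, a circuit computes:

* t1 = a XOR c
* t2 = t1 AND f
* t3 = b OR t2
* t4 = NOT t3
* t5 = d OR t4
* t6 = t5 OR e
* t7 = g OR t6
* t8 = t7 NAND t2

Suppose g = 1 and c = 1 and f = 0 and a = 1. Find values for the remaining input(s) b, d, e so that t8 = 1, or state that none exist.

t8 = t7 NAND t2 must be 1, so at least one of t7, t2 is 0.
Check with g = 1 and c = 1 and f = 0 and a = 1 and b=0, d=1, e=1:
t1 = a XOR c = 1 XOR 1 = 0
t2 = t1 AND f = 0 AND 0 = 0
t3 = b OR t2 = 0 OR 0 = 0
t4 = NOT t3 = NOT 0 = 1
t5 = d OR t4 = 1 OR 1 = 1
t6 = t5 OR e = 1 OR 1 = 1
t7 = g OR t6 = 1 OR 1 = 1
t8 = t7 NAND t2 = 1 NAND 0 = 1
So t8 = 1.

b=0, d=1, e=1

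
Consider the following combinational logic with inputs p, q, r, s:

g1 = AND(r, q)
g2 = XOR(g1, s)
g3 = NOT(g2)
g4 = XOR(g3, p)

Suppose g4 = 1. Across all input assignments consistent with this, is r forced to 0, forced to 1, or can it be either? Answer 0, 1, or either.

Both values of r occur among assignments with g4 = 1:
  r=0: p=0, q=0, r=0, s=0
  r=1: p=0, q=0, r=1, s=0

either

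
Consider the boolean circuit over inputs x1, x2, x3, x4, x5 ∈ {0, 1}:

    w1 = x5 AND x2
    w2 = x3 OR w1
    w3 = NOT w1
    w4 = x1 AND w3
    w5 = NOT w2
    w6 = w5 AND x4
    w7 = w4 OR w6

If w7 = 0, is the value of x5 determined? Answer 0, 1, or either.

Both values of x5 occur among assignments with w7 = 0:
  x5=0: x1=0, x2=0, x3=0, x4=0, x5=0
  x5=1: x1=0, x2=0, x3=0, x4=0, x5=1

either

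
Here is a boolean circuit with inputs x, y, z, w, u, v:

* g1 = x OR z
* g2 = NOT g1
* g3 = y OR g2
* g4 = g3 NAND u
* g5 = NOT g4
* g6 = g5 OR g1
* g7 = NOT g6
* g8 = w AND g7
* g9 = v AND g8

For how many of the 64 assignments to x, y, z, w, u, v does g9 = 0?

62

g9 = v AND g8 must be 0, so at least one of v, g8 is 0.
Enumerating the 64 input combinations, 62 give g9 = 0 and 2 give g9 = 1.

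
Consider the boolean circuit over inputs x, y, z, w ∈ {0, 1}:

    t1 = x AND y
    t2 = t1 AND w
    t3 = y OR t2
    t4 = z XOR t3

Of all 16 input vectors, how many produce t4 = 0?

t4 = z XOR t3 must be 0, so z and t3 are equal.
Enumerating the 16 input combinations, 8 give t4 = 0 and 8 give t4 = 1.

8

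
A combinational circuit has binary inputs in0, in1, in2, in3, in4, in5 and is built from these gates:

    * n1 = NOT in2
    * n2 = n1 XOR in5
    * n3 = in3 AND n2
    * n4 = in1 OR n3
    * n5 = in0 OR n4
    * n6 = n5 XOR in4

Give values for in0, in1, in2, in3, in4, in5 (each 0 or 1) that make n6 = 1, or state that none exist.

n6 = n5 XOR in4 must be 1, so n5 and in4 differ.
Check with in0=1, in1=1, in2=1, in3=1, in4=0, in5=0:
n1 = NOT in2 = NOT 1 = 0
n2 = n1 XOR in5 = 0 XOR 0 = 0
n3 = in3 AND n2 = 1 AND 0 = 0
n4 = in1 OR n3 = 1 OR 0 = 1
n5 = in0 OR n4 = 1 OR 1 = 1
n6 = n5 XOR in4 = 1 XOR 0 = 1
So n6 = 1 as required.

in0=1, in1=1, in2=1, in3=1, in4=0, in5=0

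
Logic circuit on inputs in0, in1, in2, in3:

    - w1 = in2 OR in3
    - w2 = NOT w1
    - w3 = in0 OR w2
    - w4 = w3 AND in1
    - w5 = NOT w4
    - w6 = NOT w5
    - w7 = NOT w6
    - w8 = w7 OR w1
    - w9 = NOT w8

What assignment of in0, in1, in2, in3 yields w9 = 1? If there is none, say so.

w9 = NOT w8 must be 1, so w8 = 0.
w8 = w7 OR w1 must be 0, so both w7 = 0 and w1 = 0.
Check with in0=0, in1=1, in2=0, in3=0:
w1 = in2 OR in3 = 0 OR 0 = 0
w2 = NOT w1 = NOT 0 = 1
w3 = in0 OR w2 = 0 OR 1 = 1
w4 = w3 AND in1 = 1 AND 1 = 1
w5 = NOT w4 = NOT 1 = 0
w6 = NOT w5 = NOT 0 = 1
w7 = NOT w6 = NOT 1 = 0
w8 = w7 OR w1 = 0 OR 0 = 0
w9 = NOT w8 = NOT 0 = 1
So w9 = 1 as required.

in0=0, in1=1, in2=0, in3=0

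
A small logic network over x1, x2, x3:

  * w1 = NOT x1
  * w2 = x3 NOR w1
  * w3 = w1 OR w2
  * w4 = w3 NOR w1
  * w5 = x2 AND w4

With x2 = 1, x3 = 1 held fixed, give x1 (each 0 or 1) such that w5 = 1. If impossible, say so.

Check with x2 = 1, x3 = 1 and x1=1:
w1 = NOT x1 = NOT 1 = 0
w2 = x3 NOR w1 = 1 NOR 0 = 0
w3 = w1 OR w2 = 0 OR 0 = 0
w4 = w3 NOR w1 = 0 NOR 0 = 1
w5 = x2 AND w4 = 1 AND 1 = 1
So w5 = 1.

x1=1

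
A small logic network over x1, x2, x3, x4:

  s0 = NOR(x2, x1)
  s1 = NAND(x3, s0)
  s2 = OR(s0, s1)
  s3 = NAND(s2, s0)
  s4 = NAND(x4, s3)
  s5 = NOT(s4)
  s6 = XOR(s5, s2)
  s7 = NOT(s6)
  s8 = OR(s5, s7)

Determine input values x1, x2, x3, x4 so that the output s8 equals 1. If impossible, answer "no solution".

x1=0, x2=1, x3=0, x4=1

s8 = OR(s5, s7) must be 1, so at least one of s5, s7 is 1.
Check with x1=0, x2=1, x3=0, x4=1:
s0 = NOR(x2, x1) = NOR(1, 0) = 0
s1 = NAND(x3, s0) = NAND(0, 0) = 1
s2 = OR(s0, s1) = OR(0, 1) = 1
s3 = NAND(s2, s0) = NAND(1, 0) = 1
s4 = NAND(x4, s3) = NAND(1, 1) = 0
s5 = NOT(s4) = NOT 0 = 1
s6 = XOR(s5, s2) = XOR(1, 1) = 0
s7 = NOT(s6) = NOT 0 = 1
s8 = OR(s5, s7) = OR(1, 1) = 1
So s8 = 1 as required.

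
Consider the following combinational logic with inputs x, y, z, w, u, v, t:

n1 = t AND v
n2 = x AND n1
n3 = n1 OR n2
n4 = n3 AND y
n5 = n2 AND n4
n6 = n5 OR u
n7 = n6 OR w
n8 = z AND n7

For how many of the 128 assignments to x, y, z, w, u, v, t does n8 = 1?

n8 = z AND n7 must be 1, so both z = 1 and n7 = 1.
n7 = n6 OR w must be 1, so at least one of n6, w is 1.
Enumerating the 128 input combinations, 49 give n8 = 1 and 79 give n8 = 0.

49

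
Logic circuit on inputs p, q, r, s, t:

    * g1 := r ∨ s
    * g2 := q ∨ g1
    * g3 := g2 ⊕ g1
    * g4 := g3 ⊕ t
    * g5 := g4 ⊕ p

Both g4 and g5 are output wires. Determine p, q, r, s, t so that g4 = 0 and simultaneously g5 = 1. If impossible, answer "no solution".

Check with p=1, q=0, r=0, s=0, t=0:
g1 = r ∨ s = 0 ∨ 0 = 0
g2 = q ∨ g1 = 0 ∨ 0 = 0
g3 = g2 ⊕ g1 = 0 ⊕ 0 = 0
g4 = g3 ⊕ t = 0 ⊕ 0 = 0
g5 = g4 ⊕ p = 0 ⊕ 1 = 1
So g4 = 0 and g5 = 1.

p=1, q=0, r=0, s=0, t=0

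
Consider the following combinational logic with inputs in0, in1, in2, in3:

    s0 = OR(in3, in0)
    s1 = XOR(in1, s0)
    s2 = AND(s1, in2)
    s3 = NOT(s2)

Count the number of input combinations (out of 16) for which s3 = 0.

4

s3 = NOT(s2) must be 0, so s2 = 1.
s2 = AND(s1, in2) must be 1, so both s1 = 1 and in2 = 1.
s1 = XOR(in1, s0) must be 1, so in1 and s0 differ.
Satisfying assignments:
  in0=0, in1=0, in2=1, in3=1
  in0=0, in1=1, in2=1, in3=0
  in0=1, in1=0, in2=1, in3=0
  in0=1, in1=0, in2=1, in3=1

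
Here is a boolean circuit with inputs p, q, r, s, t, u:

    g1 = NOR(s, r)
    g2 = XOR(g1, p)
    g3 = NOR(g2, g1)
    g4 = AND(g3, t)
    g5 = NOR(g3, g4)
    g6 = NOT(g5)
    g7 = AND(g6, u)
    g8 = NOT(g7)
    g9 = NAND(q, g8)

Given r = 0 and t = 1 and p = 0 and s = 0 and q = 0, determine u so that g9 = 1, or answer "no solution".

u=1

g9 = NAND(q, g8) must be 1, so at least one of q, g8 is 0.
Check with r = 0 and t = 1 and p = 0 and s = 0 and q = 0 and u=1:
g1 = NOR(s, r) = NOR(0, 0) = 1
g2 = XOR(g1, p) = XOR(1, 0) = 1
g3 = NOR(g2, g1) = NOR(1, 1) = 0
g4 = AND(g3, t) = AND(0, 1) = 0
g5 = NOR(g3, g4) = NOR(0, 0) = 1
g6 = NOT(g5) = NOT 1 = 0
g7 = AND(g6, u) = AND(0, 1) = 0
g8 = NOT(g7) = NOT 0 = 1
g9 = NAND(q, g8) = NAND(0, 1) = 1
So g9 = 1.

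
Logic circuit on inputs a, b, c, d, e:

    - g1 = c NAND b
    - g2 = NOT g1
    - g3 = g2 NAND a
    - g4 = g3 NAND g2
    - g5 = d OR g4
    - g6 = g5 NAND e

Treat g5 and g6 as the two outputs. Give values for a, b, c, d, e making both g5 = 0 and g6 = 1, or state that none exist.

Check with a=0, b=1, c=1, d=0, e=0:
g1 = c NAND b = 1 NAND 1 = 0
g2 = NOT g1 = NOT 0 = 1
g3 = g2 NAND a = 1 NAND 0 = 1
g4 = g3 NAND g2 = 1 NAND 1 = 0
g5 = d OR g4 = 0 OR 0 = 0
g6 = g5 NAND e = 0 NAND 0 = 1
So g5 = 0 and g6 = 1.

a=0, b=1, c=1, d=0, e=0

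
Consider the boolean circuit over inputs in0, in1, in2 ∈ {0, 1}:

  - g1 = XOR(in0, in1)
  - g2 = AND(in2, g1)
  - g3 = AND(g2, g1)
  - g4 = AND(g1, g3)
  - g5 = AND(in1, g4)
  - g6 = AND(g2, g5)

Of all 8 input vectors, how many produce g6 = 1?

1

g6 = AND(g2, g5) must be 1, so both g2 = 1 and g5 = 1.
Satisfying assignments:
  in0=0, in1=1, in2=1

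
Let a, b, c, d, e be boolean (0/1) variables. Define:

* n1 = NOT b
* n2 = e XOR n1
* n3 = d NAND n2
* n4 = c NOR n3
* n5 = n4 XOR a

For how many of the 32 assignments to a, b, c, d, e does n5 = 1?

16

n5 = n4 XOR a must be 1, so n4 and a differ.
Enumerating the 32 input combinations, 16 give n5 = 1 and 16 give n5 = 0.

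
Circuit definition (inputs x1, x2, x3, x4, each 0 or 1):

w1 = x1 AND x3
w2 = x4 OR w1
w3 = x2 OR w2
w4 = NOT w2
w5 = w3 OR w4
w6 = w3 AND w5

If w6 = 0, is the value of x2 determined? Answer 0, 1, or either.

w6 = w3 AND w5 must be 0, so at least one of w3, w5 is 0.
Every assignment with w6 = 0 has x2 = 0; there are 3 such assignment(s).
  x1=0, x2=0, x3=0, x4=0
  x1=0, x2=0, x3=1, x4=0
  x1=1, x2=0, x3=0, x4=0

0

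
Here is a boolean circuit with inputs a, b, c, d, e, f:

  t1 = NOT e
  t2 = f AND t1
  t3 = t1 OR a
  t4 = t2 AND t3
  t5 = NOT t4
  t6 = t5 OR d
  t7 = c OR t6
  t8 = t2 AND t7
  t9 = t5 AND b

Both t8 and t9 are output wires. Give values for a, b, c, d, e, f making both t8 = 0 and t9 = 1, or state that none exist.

Check with a=0 b=1 c=0 d=0 e=0 f=0:
t1 = NOT e = NOT 0 = 1
t2 = f AND t1 = 0 AND 1 = 0
t3 = t1 OR a = 1 OR 0 = 1
t4 = t2 AND t3 = 0 AND 1 = 0
t5 = NOT t4 = NOT 0 = 1
t6 = t5 OR d = 1 OR 0 = 1
t7 = c OR t6 = 0 OR 1 = 1
t8 = t2 AND t7 = 0 AND 1 = 0
t9 = t5 AND b = 1 AND 1 = 1
So t8 = 0 and t9 = 1.

a=0 b=1 c=0 d=0 e=0 f=0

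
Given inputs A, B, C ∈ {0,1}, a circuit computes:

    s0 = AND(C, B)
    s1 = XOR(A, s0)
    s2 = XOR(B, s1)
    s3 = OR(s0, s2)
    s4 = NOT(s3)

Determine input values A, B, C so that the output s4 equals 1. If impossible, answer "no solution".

s4 = NOT(s3) must be 1, so s3 = 0.
Check with A=0, B=0, C=0:
s0 = AND(C, B) = AND(0, 0) = 0
s1 = XOR(A, s0) = XOR(0, 0) = 0
s2 = XOR(B, s1) = XOR(0, 0) = 0
s3 = OR(s0, s2) = OR(0, 0) = 0
s4 = NOT(s3) = NOT 0 = 1
So s4 = 1 as required.

A=0, B=0, C=0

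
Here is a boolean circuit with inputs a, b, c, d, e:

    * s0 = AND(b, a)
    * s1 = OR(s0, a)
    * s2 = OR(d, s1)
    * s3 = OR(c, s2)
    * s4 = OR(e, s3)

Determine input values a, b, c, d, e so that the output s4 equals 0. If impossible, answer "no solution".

Check with a=0, b=1, c=0, d=0, e=0:
s0 = AND(b, a) = AND(1, 0) = 0
s1 = OR(s0, a) = OR(0, 0) = 0
s2 = OR(d, s1) = OR(0, 0) = 0
s3 = OR(c, s2) = OR(0, 0) = 0
s4 = OR(e, s3) = OR(0, 0) = 0
So s4 = 0 as required.

a=0, b=1, c=0, d=0, e=0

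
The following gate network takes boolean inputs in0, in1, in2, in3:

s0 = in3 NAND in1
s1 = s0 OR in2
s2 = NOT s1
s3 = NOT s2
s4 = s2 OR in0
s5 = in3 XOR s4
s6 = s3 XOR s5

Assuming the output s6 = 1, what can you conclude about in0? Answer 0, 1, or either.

either

Both values of in0 occur among assignments with s6 = 1:
  in0=0: in0=0, in1=0, in2=0, in3=0
  in0=1: in0=1, in1=0, in2=0, in3=1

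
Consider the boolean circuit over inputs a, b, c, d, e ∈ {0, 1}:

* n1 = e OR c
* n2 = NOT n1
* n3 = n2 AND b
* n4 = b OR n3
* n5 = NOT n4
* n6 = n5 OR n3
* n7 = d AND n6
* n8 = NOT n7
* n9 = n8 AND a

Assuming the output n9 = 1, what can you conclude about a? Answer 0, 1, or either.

n9 = n8 AND a must be 1, so both n8 = 1 and a = 1.
n8 = NOT n7 must be 1, so n7 = 0.
Every assignment with n9 = 1 has a = 1; there are 11 such assignment(s).

1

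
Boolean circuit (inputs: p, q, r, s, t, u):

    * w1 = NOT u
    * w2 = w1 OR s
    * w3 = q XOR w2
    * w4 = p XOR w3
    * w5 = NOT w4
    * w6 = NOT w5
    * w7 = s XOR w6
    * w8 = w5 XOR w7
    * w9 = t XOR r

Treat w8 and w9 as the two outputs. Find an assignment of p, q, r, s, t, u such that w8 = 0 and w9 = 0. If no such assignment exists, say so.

p=0, q=1, r=0, s=1, t=0, u=0

Check with p=0, q=1, r=0, s=1, t=0, u=0:
w1 = NOT u = NOT 0 = 1
w2 = w1 OR s = 1 OR 1 = 1
w3 = q XOR w2 = 1 XOR 1 = 0
w4 = p XOR w3 = 0 XOR 0 = 0
w5 = NOT w4 = NOT 0 = 1
w6 = NOT w5 = NOT 1 = 0
w7 = s XOR w6 = 1 XOR 0 = 1
w8 = w5 XOR w7 = 1 XOR 1 = 0
w9 = t XOR r = 0 XOR 0 = 0
So w8 = 0 and w9 = 0.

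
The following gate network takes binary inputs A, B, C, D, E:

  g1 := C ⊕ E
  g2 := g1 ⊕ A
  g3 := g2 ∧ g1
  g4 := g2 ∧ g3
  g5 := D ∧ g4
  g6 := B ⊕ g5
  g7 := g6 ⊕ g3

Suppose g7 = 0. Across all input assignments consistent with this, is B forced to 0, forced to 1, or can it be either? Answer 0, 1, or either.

Both values of B occur among assignments with g7 = 0:
  B=0: A=0, B=0, C=0, D=0, E=0
  B=1: A=0, B=1, C=0, D=0, E=1

either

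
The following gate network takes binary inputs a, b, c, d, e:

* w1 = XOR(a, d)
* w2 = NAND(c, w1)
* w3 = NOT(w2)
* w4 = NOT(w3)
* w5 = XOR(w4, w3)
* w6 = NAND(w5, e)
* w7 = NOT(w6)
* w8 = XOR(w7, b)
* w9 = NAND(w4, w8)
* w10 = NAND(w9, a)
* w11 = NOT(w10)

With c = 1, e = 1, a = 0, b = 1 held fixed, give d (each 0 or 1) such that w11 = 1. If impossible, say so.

no solution exists

With c = 1, e = 1, a = 0, b = 1 fixed, none of the 2 settings of d give w11 = 1.
For example, with d=1:
w1 = XOR(a, d) = XOR(0, 1) = 1
w2 = NAND(c, w1) = NAND(1, 1) = 0
w3 = NOT(w2) = NOT 0 = 1
w4 = NOT(w3) = NOT 1 = 0
w5 = XOR(w4, w3) = XOR(0, 1) = 1
w6 = NAND(w5, e) = NAND(1, 1) = 0
w7 = NOT(w6) = NOT 0 = 1
w8 = XOR(w7, b) = XOR(1, 1) = 0
w9 = NAND(w4, w8) = NAND(0, 0) = 1
w10 = NAND(w9, a) = NAND(1, 0) = 1
w11 = NOT(w10) = NOT 1 = 0
giving w11 = 0 ≠ 1.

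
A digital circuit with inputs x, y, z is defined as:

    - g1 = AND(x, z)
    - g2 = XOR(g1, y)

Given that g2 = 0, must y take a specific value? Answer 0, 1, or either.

either

Both values of y occur among assignments with g2 = 0:
  y=0: x=0, y=0, z=0
  y=1: x=1, y=1, z=1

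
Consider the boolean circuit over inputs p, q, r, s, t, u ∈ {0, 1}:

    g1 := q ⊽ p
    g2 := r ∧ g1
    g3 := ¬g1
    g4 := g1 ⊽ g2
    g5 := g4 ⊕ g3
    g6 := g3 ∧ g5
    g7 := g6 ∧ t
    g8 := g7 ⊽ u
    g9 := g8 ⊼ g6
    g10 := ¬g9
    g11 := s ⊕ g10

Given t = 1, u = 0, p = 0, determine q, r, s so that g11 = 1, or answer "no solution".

q=0, r=0, s=1

g11 = s ⊕ g10 must be 1, so s and g10 differ.
Check with t = 1, u = 0, p = 0 and q=0, r=0, s=1:
g1 = q ⊽ p = 0 ⊽ 0 = 1
g2 = r ∧ g1 = 0 ∧ 1 = 0
g3 = ¬g1 = ¬1 = 0
g4 = g1 ⊽ g2 = 1 ⊽ 0 = 0
g5 = g4 ⊕ g3 = 0 ⊕ 0 = 0
g6 = g3 ∧ g5 = 0 ∧ 0 = 0
g7 = g6 ∧ t = 0 ∧ 1 = 0
g8 = g7 ⊽ u = 0 ⊽ 0 = 1
g9 = g8 ⊼ g6 = 1 ⊼ 0 = 1
g10 = ¬g9 = ¬1 = 0
g11 = s ⊕ g10 = 1 ⊕ 0 = 1
So g11 = 1.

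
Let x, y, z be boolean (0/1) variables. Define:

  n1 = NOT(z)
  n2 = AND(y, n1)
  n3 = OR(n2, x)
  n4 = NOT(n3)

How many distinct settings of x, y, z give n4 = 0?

n4 = NOT(n3) must be 0, so n3 = 1.
n3 = OR(n2, x) must be 1, so at least one of n2, x is 1.
Enumerating the 8 input combinations, 5 give n4 = 0 and 3 give n4 = 1.

5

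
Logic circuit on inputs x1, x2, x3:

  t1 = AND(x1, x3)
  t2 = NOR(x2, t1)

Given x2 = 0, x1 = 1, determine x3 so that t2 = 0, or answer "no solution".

Check with x2 = 0, x1 = 1 and x3=1:
t1 = AND(x1, x3) = AND(1, 1) = 1
t2 = NOR(x2, t1) = NOR(0, 1) = 0
So t2 = 0.

x3=1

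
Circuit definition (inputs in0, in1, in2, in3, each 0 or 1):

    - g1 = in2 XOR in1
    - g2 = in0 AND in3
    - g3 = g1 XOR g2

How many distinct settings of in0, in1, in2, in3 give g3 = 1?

8

g3 = g1 XOR g2 must be 1, so g1 and g2 differ.
Enumerating the 16 input combinations, 8 give g3 = 1 and 8 give g3 = 0.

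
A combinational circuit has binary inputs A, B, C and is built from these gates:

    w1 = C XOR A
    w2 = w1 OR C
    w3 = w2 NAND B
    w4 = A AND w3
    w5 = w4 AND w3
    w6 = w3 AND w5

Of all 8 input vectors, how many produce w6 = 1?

2

w6 = w3 AND w5 must be 1, so both w3 = 1 and w5 = 1.
w3 = w2 NAND B must be 1, so at least one of w2, B is 0.
w5 = w4 AND w3 must be 1, so both w4 = 1 and w3 = 1.
Satisfying assignments:
  A=1, B=0, C=0
  A=1, B=0, C=1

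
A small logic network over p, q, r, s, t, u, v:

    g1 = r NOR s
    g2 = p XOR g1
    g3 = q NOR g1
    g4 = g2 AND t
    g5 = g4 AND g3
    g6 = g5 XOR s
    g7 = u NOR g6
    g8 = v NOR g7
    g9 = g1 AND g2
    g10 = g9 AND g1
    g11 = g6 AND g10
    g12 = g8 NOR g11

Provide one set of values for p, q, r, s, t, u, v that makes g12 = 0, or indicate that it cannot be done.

p=0, q=0, r=0, s=1, t=1, u=1, v=0

g12 = g8 NOR g11 must be 0, so at least one of g8, g11 is 1.
Check with p=0, q=0, r=0, s=1, t=1, u=1, v=0:
g1 = r NOR s = 0 NOR 1 = 0
g2 = p XOR g1 = 0 XOR 0 = 0
g3 = q NOR g1 = 0 NOR 0 = 1
g4 = g2 AND t = 0 AND 1 = 0
g5 = g4 AND g3 = 0 AND 1 = 0
g6 = g5 XOR s = 0 XOR 1 = 1
g7 = u NOR g6 = 1 NOR 1 = 0
g8 = v NOR g7 = 0 NOR 0 = 1
g9 = g1 AND g2 = 0 AND 0 = 0
g10 = g9 AND g1 = 0 AND 0 = 0
g11 = g6 AND g10 = 1 AND 0 = 0
g12 = g8 NOR g11 = 1 NOR 0 = 0
So g12 = 0 as required.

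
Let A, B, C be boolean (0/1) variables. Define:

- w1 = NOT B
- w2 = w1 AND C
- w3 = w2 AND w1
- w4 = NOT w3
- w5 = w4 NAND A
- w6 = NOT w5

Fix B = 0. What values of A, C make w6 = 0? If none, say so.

w6 = NOT w5 must be 0, so w5 = 1.
Check with B = 0 and A=1, C=1:
w1 = NOT B = NOT 0 = 1
w2 = w1 AND C = 1 AND 1 = 1
w3 = w2 AND w1 = 1 AND 1 = 1
w4 = NOT w3 = NOT 1 = 0
w5 = w4 NAND A = 0 NAND 1 = 1
w6 = NOT w5 = NOT 1 = 0
So w6 = 0.

A=1, C=1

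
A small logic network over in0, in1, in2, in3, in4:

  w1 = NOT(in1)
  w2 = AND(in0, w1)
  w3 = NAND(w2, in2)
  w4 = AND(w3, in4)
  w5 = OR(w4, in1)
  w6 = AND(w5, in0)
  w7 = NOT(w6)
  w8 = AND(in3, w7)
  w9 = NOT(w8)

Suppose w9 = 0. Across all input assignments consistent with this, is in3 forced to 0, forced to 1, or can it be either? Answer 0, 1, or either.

1

w9 = NOT(w8) must be 0, so w8 = 1.
w8 = AND(in3, w7) must be 1, so both in3 = 1 and w7 = 1.
w7 = NOT(w6) must be 1, so w6 = 0.
Every assignment with w9 = 0 has in3 = 1; there are 11 such assignment(s).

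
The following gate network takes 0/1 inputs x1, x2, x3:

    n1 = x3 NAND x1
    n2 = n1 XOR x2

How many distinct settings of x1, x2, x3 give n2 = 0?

4

n2 = n1 XOR x2 must be 0, so n1 and x2 are equal.
Satisfying assignments:
  x1=0, x2=1, x3=0
  x1=0, x2=1, x3=1
  x1=1, x2=0, x3=1
  x1=1, x2=1, x3=0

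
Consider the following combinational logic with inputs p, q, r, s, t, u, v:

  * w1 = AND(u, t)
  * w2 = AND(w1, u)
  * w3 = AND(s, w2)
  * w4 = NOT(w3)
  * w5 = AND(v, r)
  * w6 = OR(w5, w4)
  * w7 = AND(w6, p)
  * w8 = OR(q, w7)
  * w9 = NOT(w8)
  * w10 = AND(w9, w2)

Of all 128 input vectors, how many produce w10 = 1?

w10 = AND(w9, w2) must be 1, so both w9 = 1 and w2 = 1.
w9 = NOT(w8) must be 1, so w8 = 0.
w2 = AND(w1, u) must be 1, so both w1 = 1 and u = 1.
Enumerating the 128 input combinations, 11 give w10 = 1 and 117 give w10 = 0.

11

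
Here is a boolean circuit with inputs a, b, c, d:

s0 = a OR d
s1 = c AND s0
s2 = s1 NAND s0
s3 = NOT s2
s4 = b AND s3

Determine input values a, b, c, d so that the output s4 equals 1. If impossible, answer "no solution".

s4 = b AND s3 must be 1, so both b = 1 and s3 = 1.
s3 = NOT s2 must be 1, so s2 = 0.
s2 = s1 NAND s0 must be 0, so both s1 = 1 and s0 = 1.
Check with a=0 b=1 c=1 d=1:
s0 = a OR d = 0 OR 1 = 1
s1 = c AND s0 = 1 AND 1 = 1
s2 = s1 NAND s0 = 1 NAND 1 = 0
s3 = NOT s2 = NOT 0 = 1
s4 = b AND s3 = 1 AND 1 = 1
So s4 = 1 as required.

a=0 b=1 c=1 d=1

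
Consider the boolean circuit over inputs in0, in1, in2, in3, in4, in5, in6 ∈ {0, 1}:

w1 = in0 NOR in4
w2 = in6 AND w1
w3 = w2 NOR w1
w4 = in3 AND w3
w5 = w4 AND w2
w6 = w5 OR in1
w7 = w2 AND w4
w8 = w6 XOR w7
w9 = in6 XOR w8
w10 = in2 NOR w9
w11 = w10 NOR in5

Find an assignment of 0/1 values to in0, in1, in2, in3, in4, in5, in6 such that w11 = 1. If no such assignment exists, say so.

w11 = w10 NOR in5 must be 1, so both w10 = 0 and in5 = 0.
Check with in0=1, in1=1, in2=0, in3=0, in4=1, in5=0, in6=0:
w1 = in0 NOR in4 = 1 NOR 1 = 0
w2 = in6 AND w1 = 0 AND 0 = 0
w3 = w2 NOR w1 = 0 NOR 0 = 1
w4 = in3 AND w3 = 0 AND 1 = 0
w5 = w4 AND w2 = 0 AND 0 = 0
w6 = w5 OR in1 = 0 OR 1 = 1
w7 = w2 AND w4 = 0 AND 0 = 0
w8 = w6 XOR w7 = 1 XOR 0 = 1
w9 = in6 XOR w8 = 0 XOR 1 = 1
w10 = in2 NOR w9 = 0 NOR 1 = 0
w11 = w10 NOR in5 = 0 NOR 0 = 1
So w11 = 1 as required.

in0=1, in1=1, in2=0, in3=0, in4=1, in5=0, in6=0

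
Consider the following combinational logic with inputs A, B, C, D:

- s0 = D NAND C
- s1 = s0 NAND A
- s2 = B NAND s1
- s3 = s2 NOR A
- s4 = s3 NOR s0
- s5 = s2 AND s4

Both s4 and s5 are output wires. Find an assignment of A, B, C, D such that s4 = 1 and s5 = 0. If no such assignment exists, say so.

A=1, B=1, C=1, D=1

Check with A=1, B=1, C=1, D=1:
s0 = D NAND C = 1 NAND 1 = 0
s1 = s0 NAND A = 0 NAND 1 = 1
s2 = B NAND s1 = 1 NAND 1 = 0
s3 = s2 NOR A = 0 NOR 1 = 0
s4 = s3 NOR s0 = 0 NOR 0 = 1
s5 = s2 AND s4 = 0 AND 1 = 0
So s4 = 1 and s5 = 0.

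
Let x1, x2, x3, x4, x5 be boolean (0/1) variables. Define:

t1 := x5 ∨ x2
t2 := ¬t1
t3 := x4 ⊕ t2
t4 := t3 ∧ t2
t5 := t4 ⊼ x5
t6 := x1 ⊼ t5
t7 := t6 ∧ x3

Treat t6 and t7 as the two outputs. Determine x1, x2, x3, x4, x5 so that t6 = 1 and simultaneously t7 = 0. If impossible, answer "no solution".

Check with x1=0, x2=0, x3=0, x4=0, x5=0:
t1 = x5 ∨ x2 = 0 ∨ 0 = 0
t2 = ¬t1 = ¬0 = 1
t3 = x4 ⊕ t2 = 0 ⊕ 1 = 1
t4 = t3 ∧ t2 = 1 ∧ 1 = 1
t5 = t4 ⊼ x5 = 1 ⊼ 0 = 1
t6 = x1 ⊼ t5 = 0 ⊼ 1 = 1
t7 = t6 ∧ x3 = 1 ∧ 0 = 0
So t6 = 1 and t7 = 0.

x1=0, x2=0, x3=0, x4=0, x5=0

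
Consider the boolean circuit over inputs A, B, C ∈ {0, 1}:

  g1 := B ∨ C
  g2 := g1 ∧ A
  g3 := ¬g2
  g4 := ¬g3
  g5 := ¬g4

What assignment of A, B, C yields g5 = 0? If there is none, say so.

g5 = ¬g4 must be 0, so g4 = 1.
g4 = ¬g3 must be 1, so g3 = 0.
g3 = ¬g2 must be 0, so g2 = 1.
Check with A=1 B=1 C=0:
g1 = B ∨ C = 1 ∨ 0 = 1
g2 = g1 ∧ A = 1 ∧ 1 = 1
g3 = ¬g2 = ¬1 = 0
g4 = ¬g3 = ¬0 = 1
g5 = ¬g4 = ¬1 = 0
So g5 = 0 as required.

A=1 B=1 C=0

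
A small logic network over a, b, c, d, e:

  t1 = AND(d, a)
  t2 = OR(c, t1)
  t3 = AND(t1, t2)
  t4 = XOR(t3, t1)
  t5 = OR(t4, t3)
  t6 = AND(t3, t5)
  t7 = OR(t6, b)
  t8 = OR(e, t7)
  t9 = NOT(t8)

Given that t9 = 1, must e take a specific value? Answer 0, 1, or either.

t9 = NOT(t8) must be 1, so t8 = 0.
t8 = OR(e, t7) must be 0, so both e = 0 and t7 = 0.
Every assignment with t9 = 1 has e = 0; there are 6 such assignment(s).

0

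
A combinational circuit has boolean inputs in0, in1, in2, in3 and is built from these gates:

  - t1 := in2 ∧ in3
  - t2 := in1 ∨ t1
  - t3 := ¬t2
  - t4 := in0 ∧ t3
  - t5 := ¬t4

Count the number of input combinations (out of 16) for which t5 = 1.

t5 = ¬t4 must be 1, so t4 = 0.
Enumerating the 16 input combinations, 13 give t5 = 1 and 3 give t5 = 0.

13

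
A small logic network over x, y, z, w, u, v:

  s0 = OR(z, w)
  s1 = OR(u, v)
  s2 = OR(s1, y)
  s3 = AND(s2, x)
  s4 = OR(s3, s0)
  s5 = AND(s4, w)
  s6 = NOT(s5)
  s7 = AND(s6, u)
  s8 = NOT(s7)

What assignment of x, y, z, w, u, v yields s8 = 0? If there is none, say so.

x=0 y=0 z=1 w=0 u=1 v=0

s8 = NOT(s7) must be 0, so s7 = 1.
Check with x=0 y=0 z=1 w=0 u=1 v=0:
s0 = OR(z, w) = OR(1, 0) = 1
s1 = OR(u, v) = OR(1, 0) = 1
s2 = OR(s1, y) = OR(1, 0) = 1
s3 = AND(s2, x) = AND(1, 0) = 0
s4 = OR(s3, s0) = OR(0, 1) = 1
s5 = AND(s4, w) = AND(1, 0) = 0
s6 = NOT(s5) = NOT 0 = 1
s7 = AND(s6, u) = AND(1, 1) = 1
s8 = NOT(s7) = NOT 1 = 0
So s8 = 0 as required.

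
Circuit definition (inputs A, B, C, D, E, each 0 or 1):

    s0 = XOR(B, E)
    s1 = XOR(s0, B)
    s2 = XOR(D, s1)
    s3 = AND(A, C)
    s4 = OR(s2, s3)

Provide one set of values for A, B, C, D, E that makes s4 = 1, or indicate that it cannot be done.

A=0 B=0 C=1 D=1 E=0

Check with A=0 B=0 C=1 D=1 E=0:
s0 = XOR(B, E) = XOR(0, 0) = 0
s1 = XOR(s0, B) = XOR(0, 0) = 0
s2 = XOR(D, s1) = XOR(1, 0) = 1
s3 = AND(A, C) = AND(0, 1) = 0
s4 = OR(s2, s3) = OR(1, 0) = 1
So s4 = 1 as required.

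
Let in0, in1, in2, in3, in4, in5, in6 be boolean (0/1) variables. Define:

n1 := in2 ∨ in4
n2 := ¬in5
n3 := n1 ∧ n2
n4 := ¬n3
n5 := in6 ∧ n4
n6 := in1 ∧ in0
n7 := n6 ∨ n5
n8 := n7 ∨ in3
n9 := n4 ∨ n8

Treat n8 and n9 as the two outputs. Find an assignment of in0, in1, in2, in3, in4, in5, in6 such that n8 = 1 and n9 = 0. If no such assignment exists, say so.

Across all 128 input combinations, none give both n8 = 1 and n9 = 0.

no solution exists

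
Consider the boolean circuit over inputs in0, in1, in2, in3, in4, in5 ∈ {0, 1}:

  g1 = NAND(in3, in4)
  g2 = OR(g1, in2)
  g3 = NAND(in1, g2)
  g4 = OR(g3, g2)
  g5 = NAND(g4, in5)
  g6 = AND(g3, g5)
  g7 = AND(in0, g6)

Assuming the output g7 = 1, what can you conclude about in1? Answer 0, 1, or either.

Both values of in1 occur among assignments with g7 = 1:
  in1=0: in0=1, in1=0, in2=0, in3=0, in4=0, in5=0
  in1=1: in0=1, in1=1, in2=0, in3=1, in4=1, in5=0

either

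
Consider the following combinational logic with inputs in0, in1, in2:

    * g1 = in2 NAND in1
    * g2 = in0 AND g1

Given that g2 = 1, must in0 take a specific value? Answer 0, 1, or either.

g2 = in0 AND g1 must be 1, so both in0 = 1 and g1 = 1.
g1 = in2 NAND in1 must be 1, so at least one of in2, in1 is 0.
Every assignment with g2 = 1 has in0 = 1; there are 3 such assignment(s).
  in0=1, in1=0, in2=0
  in0=1, in1=0, in2=1
  in0=1, in1=1, in2=0

1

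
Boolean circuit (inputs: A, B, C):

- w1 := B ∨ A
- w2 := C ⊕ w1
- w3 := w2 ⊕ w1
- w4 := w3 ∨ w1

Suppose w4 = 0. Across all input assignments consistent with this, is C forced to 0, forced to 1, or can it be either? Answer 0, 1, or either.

0

w4 = w3 ∨ w1 must be 0, so both w3 = 0 and w1 = 0.
Every assignment with w4 = 0 has C = 0; there are 1 such assignment(s).
  A=0, B=0, C=0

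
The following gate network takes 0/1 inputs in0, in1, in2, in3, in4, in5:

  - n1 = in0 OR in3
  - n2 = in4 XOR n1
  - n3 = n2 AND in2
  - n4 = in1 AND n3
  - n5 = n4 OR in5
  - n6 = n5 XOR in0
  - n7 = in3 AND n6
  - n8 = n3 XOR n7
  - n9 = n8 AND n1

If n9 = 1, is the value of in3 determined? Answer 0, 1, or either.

either

Both values of in3 occur among assignments with n9 = 1:
  in3=0: in0=1, in1=0, in2=1, in3=0, in4=0, in5=0
  in3=1: in0=0, in1=0, in2=0, in3=1, in4=0, in5=1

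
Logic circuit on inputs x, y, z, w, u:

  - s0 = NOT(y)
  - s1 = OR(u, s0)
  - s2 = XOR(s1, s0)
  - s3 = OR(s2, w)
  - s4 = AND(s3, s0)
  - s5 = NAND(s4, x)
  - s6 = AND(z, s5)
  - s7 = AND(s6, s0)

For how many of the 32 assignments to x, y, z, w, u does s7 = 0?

26

s7 = AND(s6, s0) must be 0, so at least one of s6, s0 is 0.
Enumerating the 32 input combinations, 26 give s7 = 0 and 6 give s7 = 1.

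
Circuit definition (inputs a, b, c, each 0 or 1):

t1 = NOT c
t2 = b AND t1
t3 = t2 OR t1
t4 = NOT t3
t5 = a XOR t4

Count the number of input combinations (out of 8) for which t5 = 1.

t5 = a XOR t4 must be 1, so a and t4 differ.
Satisfying assignments:
  a=0, b=0, c=1
  a=0, b=1, c=1
  a=1, b=0, c=0
  a=1, b=1, c=0

4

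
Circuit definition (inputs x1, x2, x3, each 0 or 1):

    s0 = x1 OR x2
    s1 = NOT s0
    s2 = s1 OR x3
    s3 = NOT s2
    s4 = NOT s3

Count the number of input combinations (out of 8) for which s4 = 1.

5

s4 = NOT s3 must be 1, so s3 = 0.
Enumerating the 8 input combinations, 5 give s4 = 1 and 3 give s4 = 0.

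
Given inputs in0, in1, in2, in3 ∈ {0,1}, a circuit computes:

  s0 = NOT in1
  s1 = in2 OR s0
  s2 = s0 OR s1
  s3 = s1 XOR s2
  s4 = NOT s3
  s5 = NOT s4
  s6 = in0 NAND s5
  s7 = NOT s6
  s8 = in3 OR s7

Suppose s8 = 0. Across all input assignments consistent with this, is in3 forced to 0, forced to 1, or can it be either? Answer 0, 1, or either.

s8 = in3 OR s7 must be 0, so both in3 = 0 and s7 = 0.
s7 = NOT s6 must be 0, so s6 = 1.
s6 = in0 NAND s5 must be 1, so at least one of in0, s5 is 0.
Every assignment with s8 = 0 has in3 = 0; there are 8 such assignment(s).

0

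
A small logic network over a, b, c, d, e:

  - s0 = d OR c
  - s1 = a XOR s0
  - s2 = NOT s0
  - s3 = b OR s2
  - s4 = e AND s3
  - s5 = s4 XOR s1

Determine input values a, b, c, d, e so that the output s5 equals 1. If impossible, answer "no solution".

a=0, b=0, c=0, d=0, e=1

Check with a=0, b=0, c=0, d=0, e=1:
s0 = d OR c = 0 OR 0 = 0
s1 = a XOR s0 = 0 XOR 0 = 0
s2 = NOT s0 = NOT 0 = 1
s3 = b OR s2 = 0 OR 1 = 1
s4 = e AND s3 = 1 AND 1 = 1
s5 = s4 XOR s1 = 1 XOR 0 = 1
So s5 = 1 as required.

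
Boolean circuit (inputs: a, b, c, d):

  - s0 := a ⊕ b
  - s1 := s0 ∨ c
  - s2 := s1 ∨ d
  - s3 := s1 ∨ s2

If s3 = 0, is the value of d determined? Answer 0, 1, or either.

0

s3 = s1 ∨ s2 must be 0, so both s1 = 0 and s2 = 0.
s1 = s0 ∨ c must be 0, so both s0 = 0 and c = 0.
Every assignment with s3 = 0 has d = 0; there are 2 such assignment(s).
  a=0, b=0, c=0, d=0
  a=1, b=1, c=0, d=0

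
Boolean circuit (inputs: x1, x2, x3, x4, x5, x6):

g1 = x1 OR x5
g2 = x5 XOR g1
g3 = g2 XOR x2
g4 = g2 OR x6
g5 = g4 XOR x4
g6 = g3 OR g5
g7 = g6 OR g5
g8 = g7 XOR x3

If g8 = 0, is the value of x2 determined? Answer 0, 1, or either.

either

Both values of x2 occur among assignments with g8 = 0:
  x2=0: x1=0, x2=0, x3=0, x4=0, x5=0, x6=0
  x2=1: x1=0, x2=1, x3=1, x4=0, x5=0, x6=0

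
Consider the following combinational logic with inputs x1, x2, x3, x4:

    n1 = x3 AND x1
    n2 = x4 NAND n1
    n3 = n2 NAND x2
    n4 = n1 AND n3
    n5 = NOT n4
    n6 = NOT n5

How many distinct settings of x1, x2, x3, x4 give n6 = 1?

3

n6 = NOT n5 must be 1, so n5 = 0.
n5 = NOT n4 must be 0, so n4 = 1.
Enumerating the 16 input combinations, 3 give n6 = 1 and 13 give n6 = 0.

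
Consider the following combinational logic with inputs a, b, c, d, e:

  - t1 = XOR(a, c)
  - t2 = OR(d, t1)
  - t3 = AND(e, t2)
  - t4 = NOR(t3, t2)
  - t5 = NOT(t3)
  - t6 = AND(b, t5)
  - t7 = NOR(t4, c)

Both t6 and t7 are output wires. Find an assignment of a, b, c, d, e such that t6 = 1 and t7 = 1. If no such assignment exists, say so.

Check with a=1, b=1, c=0, d=1, e=0:
t1 = XOR(a, c) = XOR(1, 0) = 1
t2 = OR(d, t1) = OR(1, 1) = 1
t3 = AND(e, t2) = AND(0, 1) = 0
t4 = NOR(t3, t2) = NOR(0, 1) = 0
t5 = NOT(t3) = NOT 0 = 1
t6 = AND(b, t5) = AND(1, 1) = 1
t7 = NOR(t4, c) = NOR(0, 0) = 1
So t6 = 1 and t7 = 1.

a=1, b=1, c=0, d=1, e=0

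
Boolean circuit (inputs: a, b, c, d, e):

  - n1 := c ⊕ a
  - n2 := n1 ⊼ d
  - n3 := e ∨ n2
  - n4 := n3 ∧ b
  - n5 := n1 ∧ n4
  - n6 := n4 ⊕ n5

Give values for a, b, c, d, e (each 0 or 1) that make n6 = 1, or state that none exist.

n6 = n4 ⊕ n5 must be 1, so n4 and n5 differ.
Check with a=0 b=1 c=0 d=1 e=0:
n1 = c ⊕ a = 0 ⊕ 0 = 0
n2 = n1 ⊼ d = 0 ⊼ 1 = 1
n3 = e ∨ n2 = 0 ∨ 1 = 1
n4 = n3 ∧ b = 1 ∧ 1 = 1
n5 = n1 ∧ n4 = 0 ∧ 1 = 0
n6 = n4 ⊕ n5 = 1 ⊕ 0 = 1
So n6 = 1 as required.

a=0 b=1 c=0 d=1 e=0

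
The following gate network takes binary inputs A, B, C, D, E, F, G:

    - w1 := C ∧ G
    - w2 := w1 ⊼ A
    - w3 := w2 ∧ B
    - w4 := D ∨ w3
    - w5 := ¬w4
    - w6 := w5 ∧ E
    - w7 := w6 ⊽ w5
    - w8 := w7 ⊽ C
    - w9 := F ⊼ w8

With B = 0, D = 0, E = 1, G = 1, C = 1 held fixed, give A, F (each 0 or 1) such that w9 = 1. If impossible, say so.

A=1, F=0

w9 = F ⊼ w8 must be 1, so at least one of F, w8 is 0.
Check with B = 0, D = 0, E = 1, G = 1, C = 1 and A=1, F=0:
w1 = C ∧ G = 1 ∧ 1 = 1
w2 = w1 ⊼ A = 1 ⊼ 1 = 0
w3 = w2 ∧ B = 0 ∧ 0 = 0
w4 = D ∨ w3 = 0 ∨ 0 = 0
w5 = ¬w4 = ¬0 = 1
w6 = w5 ∧ E = 1 ∧ 1 = 1
w7 = w6 ⊽ w5 = 1 ⊽ 1 = 0
w8 = w7 ⊽ C = 0 ⊽ 1 = 0
w9 = F ⊼ w8 = 0 ⊼ 0 = 1
So w9 = 1.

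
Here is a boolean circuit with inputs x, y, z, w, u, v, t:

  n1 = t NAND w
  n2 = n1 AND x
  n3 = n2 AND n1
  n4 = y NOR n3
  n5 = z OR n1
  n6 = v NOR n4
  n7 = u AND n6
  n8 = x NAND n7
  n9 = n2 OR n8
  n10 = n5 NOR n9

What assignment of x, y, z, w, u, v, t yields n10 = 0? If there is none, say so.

x=0, y=1, z=0, w=1, u=0, v=0, t=1

n10 = n5 NOR n9 must be 0, so at least one of n5, n9 is 1.
Check with x=0, y=1, z=0, w=1, u=0, v=0, t=1:
n1 = t NAND w = 1 NAND 1 = 0
n2 = n1 AND x = 0 AND 0 = 0
n3 = n2 AND n1 = 0 AND 0 = 0
n4 = y NOR n3 = 1 NOR 0 = 0
n5 = z OR n1 = 0 OR 0 = 0
n6 = v NOR n4 = 0 NOR 0 = 1
n7 = u AND n6 = 0 AND 1 = 0
n8 = x NAND n7 = 0 NAND 0 = 1
n9 = n2 OR n8 = 0 OR 1 = 1
n10 = n5 NOR n9 = 0 NOR 1 = 0
So n10 = 0 as required.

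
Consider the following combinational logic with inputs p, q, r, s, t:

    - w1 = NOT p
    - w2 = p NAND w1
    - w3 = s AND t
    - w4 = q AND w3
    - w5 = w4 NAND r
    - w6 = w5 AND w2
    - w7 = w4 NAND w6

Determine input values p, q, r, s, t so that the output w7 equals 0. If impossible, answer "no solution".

w7 = w4 NAND w6 must be 0, so both w4 = 1 and w6 = 1.
w4 = q AND w3 must be 1, so both q = 1 and w3 = 1.
w6 = w5 AND w2 must be 1, so both w5 = 1 and w2 = 1.
Check with p=0 q=1 r=0 s=1 t=1:
w1 = NOT p = NOT 0 = 1
w2 = p NAND w1 = 0 NAND 1 = 1
w3 = s AND t = 1 AND 1 = 1
w4 = q AND w3 = 1 AND 1 = 1
w5 = w4 NAND r = 1 NAND 0 = 1
w6 = w5 AND w2 = 1 AND 1 = 1
w7 = w4 NAND w6 = 1 NAND 1 = 0
So w7 = 0 as required.

p=0 q=1 r=0 s=1 t=1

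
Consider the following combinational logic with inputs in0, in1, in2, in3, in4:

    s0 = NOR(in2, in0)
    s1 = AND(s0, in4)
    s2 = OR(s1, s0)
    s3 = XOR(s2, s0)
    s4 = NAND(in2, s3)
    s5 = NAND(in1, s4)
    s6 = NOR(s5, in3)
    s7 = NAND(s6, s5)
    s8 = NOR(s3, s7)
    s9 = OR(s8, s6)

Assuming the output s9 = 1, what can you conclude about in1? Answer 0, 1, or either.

s9 = OR(s8, s6) must be 1, so at least one of s8, s6 is 1.
Every assignment with s9 = 1 has in1 = 1; there are 8 such assignment(s).

1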